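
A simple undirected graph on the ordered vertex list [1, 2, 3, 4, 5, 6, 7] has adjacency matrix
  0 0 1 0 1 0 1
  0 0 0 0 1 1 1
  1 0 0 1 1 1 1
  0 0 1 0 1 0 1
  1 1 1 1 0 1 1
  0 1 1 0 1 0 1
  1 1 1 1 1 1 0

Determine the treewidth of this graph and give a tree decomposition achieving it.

Treewidth 3.
Bags: B1 = {3, 5, 6, 7}  B2 = {2, 5, 6, 7}  B3 = {3, 4, 5, 7}  B4 = {1, 3, 5, 7}
Tree: B1–B2, B1–B3, B1–B4

The largest bag has 4 vertices, giving width 3; this decomposition certifies tw(G) ≤ 3. Conversely, {2, 5, 6, 7} is a clique of size 4, and the vertices of any clique must share a bag in every tree decomposition; so some bag has ≥ 4 vertices and tw(G) ≥ 3. Therefore the treewidth is 3.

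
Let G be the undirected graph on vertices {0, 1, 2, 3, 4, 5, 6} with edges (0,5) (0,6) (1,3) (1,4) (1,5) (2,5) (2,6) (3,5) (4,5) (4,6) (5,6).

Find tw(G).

A width-2 tree decomposition is:
Bags: B1 = {1, 4, 5}  B2 = {1, 3, 5}  B3 = {4, 5, 6}  B4 = {2, 5, 6}  B5 = {0, 5, 6}
Tree: B1–B2, B1–B3, B3–B4, B4–B5
Each bag holds 3 vertices, so the decomposition has width 2, which upper-bounds the treewidth. On the other hand G contains the 3-clique {1, 3, 5}. A clique must lie in a single bag of any decomposition, so no decomposition can have width below 2. Hence tw(G) = 2 exactly.

2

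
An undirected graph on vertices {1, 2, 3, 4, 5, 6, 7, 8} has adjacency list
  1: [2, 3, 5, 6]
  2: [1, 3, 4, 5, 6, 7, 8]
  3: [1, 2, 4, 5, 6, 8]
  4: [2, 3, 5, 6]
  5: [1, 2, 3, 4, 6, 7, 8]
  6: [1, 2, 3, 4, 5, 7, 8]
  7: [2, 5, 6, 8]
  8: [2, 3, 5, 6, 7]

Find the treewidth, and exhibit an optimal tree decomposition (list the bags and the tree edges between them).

Every bag has size at most 5, so the width is 5 − 1 = 4 and tw(G) ≤ 4. Conversely, {2, 3, 5, 6, 8} is a clique of size 5, and the vertices of any clique must share a bag in every tree decomposition; so some bag has ≥ 5 vertices and tw(G) ≥ 4. The upper and lower bounds meet at 4, so that is the treewidth.

Treewidth 4.
One optimal decomposition is:
Bags: B1 = {1, 2, 3, 5, 6}  B2 = {2, 3, 4, 5, 6}  B3 = {2, 3, 5, 6, 8}  B4 = {2, 5, 6, 7, 8}
Tree: B1–B2, B2–B3, B3–B4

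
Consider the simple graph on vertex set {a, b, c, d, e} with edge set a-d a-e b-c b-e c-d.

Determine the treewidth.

2

A width-2 tree decomposition is:
Bags: B1 = {a, c, d}  B2 = {a, c, e}  B3 = {b, c, e}
Tree: B1–B2, B2–B3
The largest bag has 3 vertices, giving width 2; this decomposition certifies tw(G) ≤ 2. The edges c–d–a–e–b–c form a cycle, so G is not a tree and its treewidth is at least 2. The upper and lower bounds meet at 2, so that is the treewidth.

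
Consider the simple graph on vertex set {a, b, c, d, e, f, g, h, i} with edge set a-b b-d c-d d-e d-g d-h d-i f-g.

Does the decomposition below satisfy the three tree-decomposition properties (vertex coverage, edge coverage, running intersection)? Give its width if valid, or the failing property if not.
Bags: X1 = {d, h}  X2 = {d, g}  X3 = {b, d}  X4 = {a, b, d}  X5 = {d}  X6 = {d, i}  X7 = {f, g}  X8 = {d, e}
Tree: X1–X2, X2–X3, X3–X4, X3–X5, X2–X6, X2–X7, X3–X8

No — vertex c appears in no bag.

A tree decomposition must satisfy three properties: every vertex lies in some bag; for every edge, both endpoints lie together in some bag; and for every vertex, the bags containing it form a connected subtree. Here vertex c appears in no bag, so the decomposition is invalid.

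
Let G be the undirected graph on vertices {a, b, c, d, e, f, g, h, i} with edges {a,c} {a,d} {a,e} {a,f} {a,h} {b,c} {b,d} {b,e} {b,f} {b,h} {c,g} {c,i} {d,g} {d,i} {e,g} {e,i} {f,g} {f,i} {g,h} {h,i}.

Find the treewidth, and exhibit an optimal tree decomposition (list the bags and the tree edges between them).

Each bag holds 5 vertices, so the decomposition has width 4, which upper-bounds the treewidth. For the lower bound: the 5 vertex sets {f,i}, {g,h}, {b,e}, {a}, {c} are disjoint, each induces a connected subgraph, and every pair is joined by at least one edge of G. Contracting each set to a single vertex therefore yields K_{5} as a minor, and since treewidth is minor-monotone, tw(G) ≥ tw(K_{5}) = 4. Hence tw(G) = 4 exactly.

Treewidth 4.
One such decomposition:
Bags: B1 = {a, b, f, g, i}  B2 = {a, b, g, h, i}  B3 = {a, b, e, g, i}  B4 = {a, b, c, g, i}  B5 = {a, b, d, g, i}
Tree: B1–B2, B2–B3, B3–B4, B4–B5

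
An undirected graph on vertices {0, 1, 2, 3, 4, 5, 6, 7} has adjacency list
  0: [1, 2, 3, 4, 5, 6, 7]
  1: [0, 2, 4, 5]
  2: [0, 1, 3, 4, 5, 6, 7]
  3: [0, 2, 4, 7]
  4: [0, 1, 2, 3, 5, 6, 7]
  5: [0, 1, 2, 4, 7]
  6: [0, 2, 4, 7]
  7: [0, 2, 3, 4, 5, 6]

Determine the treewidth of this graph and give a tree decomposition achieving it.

Treewidth 4.
One optimal decomposition is:
Bags: B1 = {0, 1, 2, 4, 5}  B2 = {0, 2, 4, 5, 7}  B3 = {0, 2, 3, 4, 7}  B4 = {0, 2, 4, 6, 7}
Tree: B1–B2, B2–B3, B2–B4

Every bag has size at most 5, so the width is 5 − 1 = 4 and tw(G) ≤ 4. Conversely, {0, 1, 2, 4, 5} is a clique of size 5, and the vertices of any clique must share a bag in every tree decomposition; so some bag has ≥ 5 vertices and tw(G) ≥ 4. The upper and lower bounds meet at 4, so that is the treewidth.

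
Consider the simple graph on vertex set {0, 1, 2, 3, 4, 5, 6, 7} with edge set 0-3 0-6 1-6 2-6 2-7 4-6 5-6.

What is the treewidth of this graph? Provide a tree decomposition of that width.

Every bag has size at most 2, so the width is 2 − 1 = 1 and tw(G) ≤ 1. G has an edge, so its treewidth is at least 1. Combining the bounds, tw(G) = 1.

Treewidth 1.
One optimal decomposition is:
Bags: B1 = {5, 6}  B2 = {0, 6}  B3 = {4, 6}  B4 = {0, 3}  B5 = {1, 6}  B6 = {2, 6}  B7 = {2, 7}
Tree: B1–B2, B2–B3, B2–B4, B2–B5, B5–B6, B6–B7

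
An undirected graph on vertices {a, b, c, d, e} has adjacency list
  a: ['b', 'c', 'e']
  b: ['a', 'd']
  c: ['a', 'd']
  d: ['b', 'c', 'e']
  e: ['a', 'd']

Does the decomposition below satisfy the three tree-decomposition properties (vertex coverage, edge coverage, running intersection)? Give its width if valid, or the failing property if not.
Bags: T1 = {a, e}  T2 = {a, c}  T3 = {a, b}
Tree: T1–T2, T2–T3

A tree decomposition must satisfy three properties: every vertex lies in some bag; for every edge, both endpoints lie together in some bag; and for every vertex, the bags containing it form a connected subtree. Here vertex d appears in no bag, so the decomposition is invalid.

No — vertex d appears in no bag.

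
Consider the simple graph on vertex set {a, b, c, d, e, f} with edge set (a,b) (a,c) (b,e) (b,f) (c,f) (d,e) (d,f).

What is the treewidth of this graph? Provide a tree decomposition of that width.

Every bag has size at most 3, so the width is 3 − 1 = 2 and tw(G) ≤ 2. The edges a–c–f–b–a form a cycle, so G is not a tree and its treewidth is at least 2. Hence tw(G) = 2 exactly.

Treewidth 2.
Bags: B1 = {a, b, c}  B2 = {b, c, f}  B3 = {b, e, f}  B4 = {d, e, f}
Tree: B1–B2, B2–B3, B3–B4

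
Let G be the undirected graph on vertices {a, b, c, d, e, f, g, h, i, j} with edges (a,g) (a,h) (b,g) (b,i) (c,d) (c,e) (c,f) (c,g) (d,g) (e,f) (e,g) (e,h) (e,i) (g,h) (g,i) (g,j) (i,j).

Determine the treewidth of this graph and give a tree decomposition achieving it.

The largest bag has 3 vertices, giving width 2; this decomposition certifies tw(G) ≤ 2. For the lower bound, the 3 vertices {c, d, g} are pairwise adjacent, and any tree decomposition puts a clique entirely inside one bag — forcing width ≥ 2. Hence tw(G) = 2 exactly.

Treewidth 2.
One optimal decomposition is:
Bags: B1 = {e, g, i}  B2 = {c, e, g}  B3 = {e, g, h}  B4 = {a, g, h}  B5 = {c, d, g}  B6 = {c, e, f}  B7 = {g, i, j}  B8 = {b, g, i}
Tree: B1–B2, B2–B3, B3–B4, B2–B5, B2–B6, B1–B7, B1–B8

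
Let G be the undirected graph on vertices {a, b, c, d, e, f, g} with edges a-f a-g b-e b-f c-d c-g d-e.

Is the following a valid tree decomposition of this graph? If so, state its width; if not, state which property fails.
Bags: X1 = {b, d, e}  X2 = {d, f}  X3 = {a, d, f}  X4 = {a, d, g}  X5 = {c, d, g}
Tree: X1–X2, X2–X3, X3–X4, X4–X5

A tree decomposition must satisfy three properties: every vertex lies in some bag; for every edge, both endpoints lie together in some bag; and for every vertex, the bags containing it form a connected subtree. Here edge (b,f) lies in no bag, so the decomposition is invalid.

No — edge (b,f) lies in no bag.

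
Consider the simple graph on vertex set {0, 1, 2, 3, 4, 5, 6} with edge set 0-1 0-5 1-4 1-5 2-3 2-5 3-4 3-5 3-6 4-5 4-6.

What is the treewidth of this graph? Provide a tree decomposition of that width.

Each bag holds 3 vertices, so the decomposition has width 2, which upper-bounds the treewidth. For the lower bound, the 3 vertices {0, 1, 5} are pairwise adjacent, and any tree decomposition puts a clique entirely inside one bag — forcing width ≥ 2. Hence tw(G) = 2 exactly.

Treewidth 2.
Bags: B1 = {1, 4, 5}  B2 = {3, 4, 5}  B3 = {0, 1, 5}  B4 = {3, 4, 6}  B5 = {2, 3, 5}
Tree: B1–B2, B1–B3, B2–B4, B2–B5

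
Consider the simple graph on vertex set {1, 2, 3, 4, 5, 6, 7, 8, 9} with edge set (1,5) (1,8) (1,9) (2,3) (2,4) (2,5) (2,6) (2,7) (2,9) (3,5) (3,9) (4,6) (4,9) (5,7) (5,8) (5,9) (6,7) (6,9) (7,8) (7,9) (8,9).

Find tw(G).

A width-3 tree decomposition is:
Bags: B1 = {2, 6, 7, 9}  B2 = {2, 4, 6, 9}  B3 = {2, 5, 7, 9}  B4 = {5, 7, 8, 9}  B5 = {2, 3, 5, 9}  B6 = {1, 5, 8, 9}
Tree: B1–B2, B1–B3, B3–B4, B3–B5, B4–B6
Every bag has size at most 4, so the width is 4 − 1 = 3 and tw(G) ≤ 3. Conversely, {1, 5, 8, 9} is a clique of size 4, and the vertices of any clique must share a bag in every tree decomposition; so some bag has ≥ 4 vertices and tw(G) ≥ 3. Therefore the treewidth is 3.

3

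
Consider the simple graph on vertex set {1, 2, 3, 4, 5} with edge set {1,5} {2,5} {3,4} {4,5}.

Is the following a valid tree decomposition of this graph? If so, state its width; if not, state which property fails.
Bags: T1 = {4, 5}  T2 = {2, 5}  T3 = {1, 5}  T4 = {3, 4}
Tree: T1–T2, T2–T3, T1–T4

Vertex coverage: the bags together contain {1, 2, 3, 4, 5}, the full vertex set. Edge coverage: each edge of G has both endpoints in at least one bag. Running intersection: for every vertex, the bags containing it form a connected subtree. All three properties hold, so this is a valid tree decomposition of width max|bag| − 1 = 1, and hence tw(G) ≤ 1.

Yes; width 1.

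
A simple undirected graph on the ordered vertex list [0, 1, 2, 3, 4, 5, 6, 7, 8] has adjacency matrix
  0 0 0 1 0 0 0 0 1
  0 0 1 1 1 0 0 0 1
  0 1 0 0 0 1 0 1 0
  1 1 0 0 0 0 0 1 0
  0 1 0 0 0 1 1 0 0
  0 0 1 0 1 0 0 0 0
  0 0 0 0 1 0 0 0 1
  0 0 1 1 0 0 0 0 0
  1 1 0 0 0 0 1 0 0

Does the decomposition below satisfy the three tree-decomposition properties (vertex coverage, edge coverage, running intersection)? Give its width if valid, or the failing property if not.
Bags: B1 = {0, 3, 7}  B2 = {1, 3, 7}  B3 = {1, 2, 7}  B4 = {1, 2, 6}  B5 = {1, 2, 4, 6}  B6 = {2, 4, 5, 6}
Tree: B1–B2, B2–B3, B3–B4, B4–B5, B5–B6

A tree decomposition must satisfy three properties: every vertex lies in some bag; for every edge, both endpoints lie together in some bag; and for every vertex, the bags containing it form a connected subtree. Here vertex 8 appears in no bag, so the decomposition is invalid.

No — vertex 8 appears in no bag.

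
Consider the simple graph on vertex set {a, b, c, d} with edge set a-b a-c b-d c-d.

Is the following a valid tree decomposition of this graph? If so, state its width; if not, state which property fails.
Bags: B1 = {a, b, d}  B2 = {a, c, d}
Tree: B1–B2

Every vertex of G appears in some bag (union = {a, b, c, d}); every edge is covered by a bag; and for each vertex v the set of bags containing v is connected in the bag tree. The decomposition is therefore valid. The largest bag has 3 vertices, so the width is 2.

Yes; width 2.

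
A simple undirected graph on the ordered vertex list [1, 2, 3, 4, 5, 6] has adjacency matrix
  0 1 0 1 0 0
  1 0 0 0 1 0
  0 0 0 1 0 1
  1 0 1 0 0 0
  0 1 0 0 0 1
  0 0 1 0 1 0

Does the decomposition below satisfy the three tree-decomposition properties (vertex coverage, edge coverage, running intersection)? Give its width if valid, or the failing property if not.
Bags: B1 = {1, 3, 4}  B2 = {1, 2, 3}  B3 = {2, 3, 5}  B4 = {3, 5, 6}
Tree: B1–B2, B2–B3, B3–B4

Every vertex of G appears in some bag (union = {1, 2, 3, 4, 5, 6}); every edge is covered by a bag; and for each vertex v the set of bags containing v is connected in the bag tree. The decomposition is therefore valid. The largest bag has 3 vertices, so the width is 2.

Yes; width 2.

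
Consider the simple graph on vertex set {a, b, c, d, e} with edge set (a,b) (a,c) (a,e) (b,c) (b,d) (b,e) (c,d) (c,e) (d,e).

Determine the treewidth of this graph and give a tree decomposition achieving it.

Every bag has size at most 4, so the width is 4 − 1 = 3 and tw(G) ≤ 3. Conversely, {b, c, d, e} is a clique of size 4, and the vertices of any clique must share a bag in every tree decomposition; so some bag has ≥ 4 vertices and tw(G) ≥ 3. Combining the bounds, tw(G) = 3.

Treewidth 3.
Bags: B1 = {a, b, c, e}  B2 = {b, c, d, e}
Tree: B1–B2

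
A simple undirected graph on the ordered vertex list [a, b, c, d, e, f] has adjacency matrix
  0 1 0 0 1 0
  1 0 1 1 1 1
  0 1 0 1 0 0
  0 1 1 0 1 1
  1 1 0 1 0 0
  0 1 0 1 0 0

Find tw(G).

2

A width-2 tree decomposition is:
Bags: B1 = {b, d, e}  B2 = {a, b, e}  B3 = {b, d, f}  B4 = {b, c, d}
Tree: B1–B2, B1–B3, B1–B4
Each bag holds 3 vertices, so the decomposition has width 2, which upper-bounds the treewidth. On the other hand G contains the 3-clique {b, d, e}. A clique must lie in a single bag of any decomposition, so no decomposition can have width below 2. Hence tw(G) = 2 exactly.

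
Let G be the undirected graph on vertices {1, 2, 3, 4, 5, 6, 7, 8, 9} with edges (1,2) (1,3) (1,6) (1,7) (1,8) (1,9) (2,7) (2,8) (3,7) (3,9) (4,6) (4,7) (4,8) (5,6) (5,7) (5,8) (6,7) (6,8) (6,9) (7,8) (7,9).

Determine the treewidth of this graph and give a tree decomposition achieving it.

Treewidth 3.
One such decomposition:
Bags: B1 = {4, 6, 7, 8}  B2 = {1, 6, 7, 8}  B3 = {1, 2, 7, 8}  B4 = {5, 6, 7, 8}  B5 = {1, 6, 7, 9}  B6 = {1, 3, 7, 9}
Tree: B1–B2, B2–B3, B2–B4, B2–B5, B5–B6

Each bag holds 4 vertices, so the decomposition has width 3, which upper-bounds the treewidth. Conversely, {1, 2, 7, 8} is a clique of size 4, and the vertices of any clique must share a bag in every tree decomposition; so some bag has ≥ 4 vertices and tw(G) ≥ 3. Therefore the treewidth is 3.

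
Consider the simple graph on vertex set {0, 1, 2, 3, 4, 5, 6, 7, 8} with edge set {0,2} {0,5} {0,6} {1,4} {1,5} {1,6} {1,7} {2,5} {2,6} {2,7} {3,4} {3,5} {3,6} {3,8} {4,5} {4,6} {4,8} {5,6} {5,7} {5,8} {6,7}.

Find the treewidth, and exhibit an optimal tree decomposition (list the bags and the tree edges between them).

Treewidth 3.
One such decomposition:
Bags: B1 = {1, 4, 5, 6}  B2 = {1, 5, 6, 7}  B3 = {3, 4, 5, 6}  B4 = {3, 4, 5, 8}  B5 = {2, 5, 6, 7}  B6 = {0, 2, 5, 6}
Tree: B1–B2, B1–B3, B3–B4, B2–B5, B5–B6

The largest bag has 4 vertices, giving width 3; this decomposition certifies tw(G) ≤ 3. Conversely, {3, 4, 5, 8} is a clique of size 4, and the vertices of any clique must share a bag in every tree decomposition; so some bag has ≥ 4 vertices and tw(G) ≥ 3. Hence tw(G) = 3 exactly.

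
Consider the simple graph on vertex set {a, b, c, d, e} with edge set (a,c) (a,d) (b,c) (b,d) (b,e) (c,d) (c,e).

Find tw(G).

A width-2 tree decomposition is:
Bags: B1 = {b, c, e}  B2 = {b, c, d}  B3 = {a, c, d}
Tree: B1–B2, B2–B3
Each bag holds 3 vertices, so the decomposition has width 2, which upper-bounds the treewidth. For the lower bound, the 3 vertices {a, c, d} are pairwise adjacent, and any tree decomposition puts a clique entirely inside one bag — forcing width ≥ 2. Combining the bounds, tw(G) = 2.

2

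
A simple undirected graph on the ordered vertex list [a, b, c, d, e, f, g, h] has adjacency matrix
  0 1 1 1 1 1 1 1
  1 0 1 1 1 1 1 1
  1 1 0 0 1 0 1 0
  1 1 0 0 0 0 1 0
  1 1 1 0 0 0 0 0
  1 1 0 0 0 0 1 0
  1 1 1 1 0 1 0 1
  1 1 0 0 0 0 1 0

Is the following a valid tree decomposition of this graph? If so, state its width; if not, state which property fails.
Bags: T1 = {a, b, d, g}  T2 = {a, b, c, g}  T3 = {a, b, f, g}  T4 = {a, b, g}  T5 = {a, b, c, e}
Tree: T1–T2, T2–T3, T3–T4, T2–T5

No — vertex h appears in no bag.

A tree decomposition must satisfy three properties: every vertex lies in some bag; for every edge, both endpoints lie together in some bag; and for every vertex, the bags containing it form a connected subtree. Here vertex h appears in no bag, so the decomposition is invalid.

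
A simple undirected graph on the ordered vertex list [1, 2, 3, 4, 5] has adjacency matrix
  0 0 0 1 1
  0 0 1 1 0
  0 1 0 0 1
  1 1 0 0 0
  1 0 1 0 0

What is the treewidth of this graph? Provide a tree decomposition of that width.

Every bag has size at most 3, so the width is 3 − 1 = 2 and tw(G) ≤ 2. Since 1–5–3–2–4–1 is a cycle in G, G is not acyclic. Forests are exactly the graphs of treewidth ≤ 1, so tw(G) ≥ 2. Hence tw(G) = 2 exactly.

Treewidth 2.
Bags: B1 = {1, 3, 5}  B2 = {1, 2, 3}  B3 = {1, 2, 4}
Tree: B1–B2, B2–B3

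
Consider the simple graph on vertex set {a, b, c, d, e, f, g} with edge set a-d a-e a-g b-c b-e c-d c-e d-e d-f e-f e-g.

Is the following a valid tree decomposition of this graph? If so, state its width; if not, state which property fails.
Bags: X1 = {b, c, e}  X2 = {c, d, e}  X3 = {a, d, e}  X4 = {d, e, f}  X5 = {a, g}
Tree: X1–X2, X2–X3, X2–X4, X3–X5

No — edge (e,g) lies in no bag.

A tree decomposition must satisfy three properties: every vertex lies in some bag; for every edge, both endpoints lie together in some bag; and for every vertex, the bags containing it form a connected subtree. Here edge (e,g) lies in no bag, so the decomposition is invalid.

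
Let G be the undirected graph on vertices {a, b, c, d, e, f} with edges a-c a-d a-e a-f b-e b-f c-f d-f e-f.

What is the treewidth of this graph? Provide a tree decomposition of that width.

Treewidth 2.
One such decomposition:
Bags: B1 = {a, d, f}  B2 = {a, e, f}  B3 = {a, c, f}  B4 = {b, e, f}
Tree: B1–B2, B1–B3, B2–B4

The largest bag has 3 vertices, giving width 2; this decomposition certifies tw(G) ≤ 2. On the other hand G contains the 3-clique {a, d, f}. A clique must lie in a single bag of any decomposition, so no decomposition can have width below 2. The upper and lower bounds meet at 2, so that is the treewidth.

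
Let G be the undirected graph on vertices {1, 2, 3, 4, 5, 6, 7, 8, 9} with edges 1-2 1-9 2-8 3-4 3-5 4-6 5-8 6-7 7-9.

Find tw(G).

2

A width-2 tree decomposition is:
Bags: B1 = {6, 7, 9}  B2 = {1, 6, 9}  B3 = {1, 2, 6}  B4 = {2, 6, 8}  B5 = {5, 6, 8}  B6 = {3, 5, 6}  B7 = {3, 4, 6}
Tree: B1–B2, B2–B3, B3–B4, B4–B5, B5–B6, B6–B7
The largest bag has 3 vertices, giving width 2; this decomposition certifies tw(G) ≤ 2. The edges 6–7–9–1–2–8–5–3–4–6 form a cycle, so G is not a tree and its treewidth is at least 2. Therefore the treewidth is 2.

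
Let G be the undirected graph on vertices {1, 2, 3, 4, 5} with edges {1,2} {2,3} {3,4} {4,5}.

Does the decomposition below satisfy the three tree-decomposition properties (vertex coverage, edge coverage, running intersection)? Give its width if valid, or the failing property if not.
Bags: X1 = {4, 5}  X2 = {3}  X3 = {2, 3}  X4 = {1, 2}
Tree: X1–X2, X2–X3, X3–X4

A tree decomposition must satisfy three properties: every vertex lies in some bag; for every edge, both endpoints lie together in some bag; and for every vertex, the bags containing it form a connected subtree. Here edge (4,3) lies in no bag, so the decomposition is invalid.

No — edge (4,3) lies in no bag.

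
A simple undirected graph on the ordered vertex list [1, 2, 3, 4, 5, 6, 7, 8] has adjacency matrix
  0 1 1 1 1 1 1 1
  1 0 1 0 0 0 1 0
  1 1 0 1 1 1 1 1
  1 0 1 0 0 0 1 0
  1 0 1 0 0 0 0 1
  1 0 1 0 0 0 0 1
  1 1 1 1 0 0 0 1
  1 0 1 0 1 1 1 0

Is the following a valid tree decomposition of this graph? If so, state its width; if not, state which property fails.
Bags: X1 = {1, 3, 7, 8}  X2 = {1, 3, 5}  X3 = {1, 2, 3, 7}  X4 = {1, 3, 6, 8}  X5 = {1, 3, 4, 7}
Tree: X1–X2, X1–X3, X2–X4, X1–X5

No — edge (8,5) lies in no bag.

A tree decomposition must satisfy three properties: every vertex lies in some bag; for every edge, both endpoints lie together in some bag; and for every vertex, the bags containing it form a connected subtree. Here edge (8,5) lies in no bag, so the decomposition is invalid.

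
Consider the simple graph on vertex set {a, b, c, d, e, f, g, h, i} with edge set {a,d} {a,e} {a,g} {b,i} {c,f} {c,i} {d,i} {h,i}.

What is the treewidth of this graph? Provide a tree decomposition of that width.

The largest bag has 2 vertices, giving width 1; this decomposition certifies tw(G) ≤ 1. Any graph with an edge has treewidth ≥ 1, and G has the edge d–i. Therefore the treewidth is 1.

Treewidth 1.
One such decomposition:
Bags: B1 = {d, i}  B2 = {b, i}  B3 = {h, i}  B4 = {c, i}  B5 = {c, f}  B6 = {a, d}  B7 = {a, g}  B8 = {a, e}
Tree: B1–B2, B1–B3, B3–B4, B4–B5, B1–B6, B6–B7, B7–B8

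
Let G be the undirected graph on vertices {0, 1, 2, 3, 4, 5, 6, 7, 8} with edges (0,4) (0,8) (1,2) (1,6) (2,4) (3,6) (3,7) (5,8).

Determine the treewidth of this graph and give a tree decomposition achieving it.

Treewidth 1.
One such decomposition:
Bags: B1 = {3, 7}  B2 = {3, 6}  B3 = {1, 6}  B4 = {1, 2}  B5 = {2, 4}  B6 = {0, 4}  B7 = {0, 8}  B8 = {5, 8}
Tree: B1–B2, B2–B3, B3–B4, B4–B5, B5–B6, B6–B7, B7–B8

Each bag holds 2 vertices, so the decomposition has width 1, which upper-bounds the treewidth. Any graph with an edge has treewidth ≥ 1, and G has the edge 7–3. Combining the bounds, tw(G) = 1.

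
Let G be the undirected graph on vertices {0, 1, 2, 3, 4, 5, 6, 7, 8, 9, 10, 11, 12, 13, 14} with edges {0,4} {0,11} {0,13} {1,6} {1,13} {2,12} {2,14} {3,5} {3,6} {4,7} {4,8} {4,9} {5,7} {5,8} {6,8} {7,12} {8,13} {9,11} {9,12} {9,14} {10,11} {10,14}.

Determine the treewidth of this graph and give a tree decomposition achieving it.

Treewidth 3.
One optimal decomposition is:
Bags: B1 = {1, 3, 6, 13}  B2 = {3, 6, 8, 13}  B3 = {3, 5, 8, 13}  B4 = {0, 5, 8, 13}  B5 = {0, 4, 5, 8}  B6 = {0, 4, 5, 7}  B7 = {0, 4, 7, 11}  B8 = {4, 7, 9, 11}  B9 = {7, 9, 11, 12}  B10 = {9, 10, 11, 12}  B11 = {9, 10, 12, 14}  B12 = {2, 10, 12, 14}
Tree: B1–B2, B2–B3, B3–B4, B4–B5, B5–B6, B6–B7, B7–B8, B8–B9, B9–B10, B10–B11, B11–B12

Every bag has size at most 4, so the width is 4 − 1 = 3 and tw(G) ≤ 3. For the lower bound: the 4 vertex sets {1,3,6}, {13}, {8}, {0,4,5,7} are disjoint, each induces a connected subgraph, and every pair is joined by at least one edge of G. Contracting each set to a single vertex therefore yields K_{4} as a minor, and since treewidth is minor-monotone, tw(G) ≥ tw(K_{4}) = 3. The upper and lower bounds meet at 3, so that is the treewidth.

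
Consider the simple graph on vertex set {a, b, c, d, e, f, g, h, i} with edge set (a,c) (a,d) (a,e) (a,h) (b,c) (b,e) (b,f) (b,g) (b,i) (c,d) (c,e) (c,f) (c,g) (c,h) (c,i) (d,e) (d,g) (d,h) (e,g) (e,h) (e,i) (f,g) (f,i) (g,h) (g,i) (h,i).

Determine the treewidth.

4

A width-4 tree decomposition is:
Bags: B1 = {c, e, g, h, i}  B2 = {b, c, e, g, i}  B3 = {b, c, f, g, i}  B4 = {c, d, e, g, h}  B5 = {a, c, d, e, h}
Tree: B1–B2, B2–B3, B1–B4, B4–B5
Each bag holds 5 vertices, so the decomposition has width 4, which upper-bounds the treewidth. On the other hand G contains the 5-clique {c, d, e, g, h}. A clique must lie in a single bag of any decomposition, so no decomposition can have width below 4. Combining the bounds, tw(G) = 4.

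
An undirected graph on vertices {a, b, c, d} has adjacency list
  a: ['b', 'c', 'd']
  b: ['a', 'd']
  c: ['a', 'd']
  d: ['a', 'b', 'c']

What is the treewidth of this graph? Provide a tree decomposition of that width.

Treewidth 2.
Bags: B1 = {a, c, d}  B2 = {a, b, d}
Tree: B1–B2

Each bag holds 3 vertices, so the decomposition has width 2, which upper-bounds the treewidth. Conversely, {a, c, d} is a clique of size 3, and the vertices of any clique must share a bag in every tree decomposition; so some bag has ≥ 3 vertices and tw(G) ≥ 2. The upper and lower bounds meet at 2, so that is the treewidth.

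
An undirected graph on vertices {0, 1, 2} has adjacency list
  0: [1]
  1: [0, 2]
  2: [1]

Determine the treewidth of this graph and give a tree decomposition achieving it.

Every bag has size at most 2, so the width is 2 − 1 = 1 and tw(G) ≤ 1. Since G has at least one edge (e.g. 1–2), it is not an edgeless graph, so tw(G) ≥ 1. Combining the bounds, tw(G) = 1.

Treewidth 1.
One such decomposition:
Bags: B1 = {1, 2}  B2 = {0, 1}
Tree: B1–B2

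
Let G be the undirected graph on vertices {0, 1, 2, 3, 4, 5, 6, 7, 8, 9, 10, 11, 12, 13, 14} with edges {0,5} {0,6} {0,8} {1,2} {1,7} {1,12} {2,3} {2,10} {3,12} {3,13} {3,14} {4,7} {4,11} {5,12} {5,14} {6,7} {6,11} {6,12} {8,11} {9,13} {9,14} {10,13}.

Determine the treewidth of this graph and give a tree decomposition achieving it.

The largest bag has 4 vertices, giving width 3; this decomposition certifies tw(G) ≤ 3. For the lower bound: the 4 vertex sets {9,10,13}, {14}, {3}, {1,2,5,12} are disjoint, each induces a connected subgraph, and every pair is joined by at least one edge of G. Contracting each set to a single vertex therefore yields K_{4} as a minor, and since treewidth is minor-monotone, tw(G) ≥ tw(K_{4}) = 3. Hence tw(G) = 3 exactly.

Treewidth 3.
One optimal decomposition is:
Bags: B1 = {9, 10, 13, 14}  B2 = {3, 10, 13, 14}  B3 = {2, 3, 10, 14}  B4 = {2, 3, 5, 14}  B5 = {2, 3, 5, 12}  B6 = {1, 2, 5, 12}  B7 = {0, 1, 5, 12}  B8 = {0, 1, 6, 12}  B9 = {0, 1, 6, 7}  B10 = {0, 6, 7, 8}  B11 = {6, 7, 8, 11}  B12 = {4, 7, 8, 11}
Tree: B1–B2, B2–B3, B3–B4, B4–B5, B5–B6, B6–B7, B7–B8, B8–B9, B9–B10, B10–B11, B11–B12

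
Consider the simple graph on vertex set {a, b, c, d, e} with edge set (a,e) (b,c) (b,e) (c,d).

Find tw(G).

A width-1 tree decomposition is:
Bags: B1 = {b, e}  B2 = {b, c}  B3 = {a, e}  B4 = {c, d}
Tree: B1–B2, B1–B3, B2–B4
Every bag has size at most 2, so the width is 2 − 1 = 1 and tw(G) ≤ 1. G has an edge, so its treewidth is at least 1. Therefore the treewidth is 1.

1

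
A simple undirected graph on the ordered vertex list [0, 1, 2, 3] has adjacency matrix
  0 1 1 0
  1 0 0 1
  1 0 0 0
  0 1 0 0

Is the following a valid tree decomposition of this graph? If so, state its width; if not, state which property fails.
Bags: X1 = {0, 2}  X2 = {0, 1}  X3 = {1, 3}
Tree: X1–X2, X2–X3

Yes; width 1.

Checking the three conditions: (i) the bags cover all of {0, 1, 2, 3}; (ii) for each edge, some bag contains both endpoints; (iii) the bags containing any fixed vertex form a subtree. All hold, so the decomposition is valid with width 2 − 1 = 1.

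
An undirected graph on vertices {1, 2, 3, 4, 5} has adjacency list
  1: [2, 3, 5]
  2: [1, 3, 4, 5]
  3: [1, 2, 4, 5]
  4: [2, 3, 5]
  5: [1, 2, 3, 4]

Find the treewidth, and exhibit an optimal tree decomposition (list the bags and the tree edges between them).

Each bag holds 4 vertices, so the decomposition has width 3, which upper-bounds the treewidth. Conversely, {1, 2, 3, 5} is a clique of size 4, and the vertices of any clique must share a bag in every tree decomposition; so some bag has ≥ 4 vertices and tw(G) ≥ 3. The upper and lower bounds meet at 3, so that is the treewidth.

Treewidth 3.
One such decomposition:
Bags: B1 = {2, 3, 4, 5}  B2 = {1, 2, 3, 5}
Tree: B1–B2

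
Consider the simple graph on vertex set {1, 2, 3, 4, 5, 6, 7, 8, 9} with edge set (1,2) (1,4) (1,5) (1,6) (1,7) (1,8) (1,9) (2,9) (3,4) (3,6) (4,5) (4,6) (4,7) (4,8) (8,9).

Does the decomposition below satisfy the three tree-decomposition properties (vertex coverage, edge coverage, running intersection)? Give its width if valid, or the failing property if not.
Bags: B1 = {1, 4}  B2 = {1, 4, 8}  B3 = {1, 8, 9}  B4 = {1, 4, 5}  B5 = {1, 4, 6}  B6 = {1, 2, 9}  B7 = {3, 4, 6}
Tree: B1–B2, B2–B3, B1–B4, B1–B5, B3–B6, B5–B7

No — vertex 7 appears in no bag.

A tree decomposition must satisfy three properties: every vertex lies in some bag; for every edge, both endpoints lie together in some bag; and for every vertex, the bags containing it form a connected subtree. Here vertex 7 appears in no bag, so the decomposition is invalid.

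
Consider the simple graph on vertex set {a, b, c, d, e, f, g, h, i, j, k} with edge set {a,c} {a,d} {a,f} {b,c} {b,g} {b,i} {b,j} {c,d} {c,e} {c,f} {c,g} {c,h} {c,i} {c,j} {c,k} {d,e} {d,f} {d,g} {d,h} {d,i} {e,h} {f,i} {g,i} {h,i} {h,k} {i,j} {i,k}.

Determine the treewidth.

A width-3 tree decomposition is:
Bags: B1 = {c, d, g, i}  B2 = {c, d, h, i}  B3 = {c, h, i, k}  B4 = {c, d, f, i}  B5 = {b, c, g, i}  B6 = {a, c, d, f}  B7 = {c, d, e, h}  B8 = {b, c, i, j}
Tree: B1–B2, B2–B3, B1–B4, B1–B5, B4–B6, B2–B7, B5–B8
Every bag has size at most 4, so the width is 4 − 1 = 3 and tw(G) ≤ 3. On the other hand G contains the 4-clique {c, d, e, h}. A clique must lie in a single bag of any decomposition, so no decomposition can have width below 3. Therefore the treewidth is 3.

3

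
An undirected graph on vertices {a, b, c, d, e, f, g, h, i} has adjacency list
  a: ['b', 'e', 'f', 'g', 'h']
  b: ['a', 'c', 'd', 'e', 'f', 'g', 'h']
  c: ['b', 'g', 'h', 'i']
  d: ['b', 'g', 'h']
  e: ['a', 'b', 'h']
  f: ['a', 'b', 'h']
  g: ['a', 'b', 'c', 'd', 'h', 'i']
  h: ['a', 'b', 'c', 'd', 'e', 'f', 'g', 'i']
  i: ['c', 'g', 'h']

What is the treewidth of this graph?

3

A width-3 tree decomposition is:
Bags: B1 = {a, b, g, h}  B2 = {a, b, e, h}  B3 = {b, d, g, h}  B4 = {b, c, g, h}  B5 = {a, b, f, h}  B6 = {c, g, h, i}
Tree: B1–B2, B1–B3, B1–B4, B2–B5, B4–B6
The largest bag has 4 vertices, giving width 3; this decomposition certifies tw(G) ≤ 3. On the other hand G contains the 4-clique {b, d, g, h}. A clique must lie in a single bag of any decomposition, so no decomposition can have width below 3. Combining the bounds, tw(G) = 3.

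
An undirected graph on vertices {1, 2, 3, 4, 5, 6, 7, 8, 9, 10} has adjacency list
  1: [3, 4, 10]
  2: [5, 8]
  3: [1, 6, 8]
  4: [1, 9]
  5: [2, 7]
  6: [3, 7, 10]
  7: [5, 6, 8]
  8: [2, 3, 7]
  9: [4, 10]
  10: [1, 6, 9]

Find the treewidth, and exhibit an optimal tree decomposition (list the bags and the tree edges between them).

The largest bag has 3 vertices, giving width 2; this decomposition certifies tw(G) ≤ 2. For the lower bound, G contains the cycle 5–2–8–7–5, so G is not a forest; only forests have treewidth ≤ 1, hence tw(G) ≥ 2. Therefore the treewidth is 2.

Treewidth 2.
One such decomposition:
Bags: B1 = {2, 5, 7}  B2 = {2, 7, 8}  B3 = {6, 7, 8}  B4 = {3, 6, 8}  B5 = {3, 6, 10}  B6 = {1, 3, 10}  B7 = {1, 9, 10}  B8 = {1, 4, 9}
Tree: B1–B2, B2–B3, B3–B4, B4–B5, B5–B6, B6–B7, B7–B8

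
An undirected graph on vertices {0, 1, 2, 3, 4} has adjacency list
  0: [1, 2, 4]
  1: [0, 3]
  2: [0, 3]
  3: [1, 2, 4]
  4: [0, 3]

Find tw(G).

A width-2 tree decomposition is:
Bags: B1 = {0, 3, 4}  B2 = {0, 1, 3}  B3 = {0, 2, 3}
Tree: B1–B2, B2–B3
Every bag has size at most 3, so the width is 3 − 1 = 2 and tw(G) ≤ 2. Since 0–4–3–1–0 is a cycle in G, G is not acyclic. Forests are exactly the graphs of treewidth ≤ 1, so tw(G) ≥ 2. The upper and lower bounds meet at 2, so that is the treewidth.

2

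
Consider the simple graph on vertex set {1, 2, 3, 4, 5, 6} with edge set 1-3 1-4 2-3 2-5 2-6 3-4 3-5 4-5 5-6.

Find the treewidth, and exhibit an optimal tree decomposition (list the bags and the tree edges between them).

Treewidth 2.
Bags: B1 = {1, 3, 4}  B2 = {3, 4, 5}  B3 = {2, 3, 5}  B4 = {2, 5, 6}
Tree: B1–B2, B2–B3, B3–B4

Each bag holds 3 vertices, so the decomposition has width 2, which upper-bounds the treewidth. On the other hand G contains the 3-clique {2, 3, 5}. A clique must lie in a single bag of any decomposition, so no decomposition can have width below 2. The upper and lower bounds meet at 2, so that is the treewidth.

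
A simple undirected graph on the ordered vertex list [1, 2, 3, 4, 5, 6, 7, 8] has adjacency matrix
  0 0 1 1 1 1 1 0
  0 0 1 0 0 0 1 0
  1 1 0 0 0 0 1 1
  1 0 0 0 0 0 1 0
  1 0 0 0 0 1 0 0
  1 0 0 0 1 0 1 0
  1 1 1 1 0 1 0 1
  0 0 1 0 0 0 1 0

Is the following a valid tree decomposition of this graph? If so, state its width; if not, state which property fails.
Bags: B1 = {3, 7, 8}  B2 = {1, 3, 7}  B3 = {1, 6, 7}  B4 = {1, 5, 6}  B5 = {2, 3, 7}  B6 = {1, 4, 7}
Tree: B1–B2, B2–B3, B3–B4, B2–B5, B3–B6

Every vertex of G appears in some bag (union = {1, 2, 3, 4, 5, 6, 7, 8}); every edge is covered by a bag; and for each vertex v the set of bags containing v is connected in the bag tree. The decomposition is therefore valid. The largest bag has 3 vertices, so the width is 2.

Yes; width 2.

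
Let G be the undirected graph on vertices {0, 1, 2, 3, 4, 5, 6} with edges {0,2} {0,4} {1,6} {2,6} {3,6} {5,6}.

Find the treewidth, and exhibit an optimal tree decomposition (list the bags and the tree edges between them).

Each bag holds 2 vertices, so the decomposition has width 1, which upper-bounds the treewidth. Since G has at least one edge (e.g. 6–1), it is not an edgeless graph, so tw(G) ≥ 1. Combining the bounds, tw(G) = 1.

Treewidth 1.
One such decomposition:
Bags: B1 = {1, 6}  B2 = {2, 6}  B3 = {0, 2}  B4 = {0, 4}  B5 = {3, 6}  B6 = {5, 6}
Tree: B1–B2, B2–B3, B3–B4, B1–B5, B1–B6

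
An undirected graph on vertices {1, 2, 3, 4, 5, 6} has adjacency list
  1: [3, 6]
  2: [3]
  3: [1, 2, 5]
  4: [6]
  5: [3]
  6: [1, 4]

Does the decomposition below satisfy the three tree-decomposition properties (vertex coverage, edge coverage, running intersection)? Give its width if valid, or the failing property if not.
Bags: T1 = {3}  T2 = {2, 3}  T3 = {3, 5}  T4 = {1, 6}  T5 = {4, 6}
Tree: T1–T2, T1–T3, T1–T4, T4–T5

A tree decomposition must satisfy three properties: every vertex lies in some bag; for every edge, both endpoints lie together in some bag; and for every vertex, the bags containing it form a connected subtree. Here edge (1,3) lies in no bag, so the decomposition is invalid.

No — edge (1,3) lies in no bag.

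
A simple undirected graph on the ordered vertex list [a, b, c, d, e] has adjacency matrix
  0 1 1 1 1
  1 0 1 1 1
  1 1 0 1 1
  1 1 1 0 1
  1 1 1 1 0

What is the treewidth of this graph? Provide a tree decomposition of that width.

Treewidth 4.
One such decomposition:
Bags: B1 = {a, b, c, d, e}
Tree: (single bag)

A single bag containing all 5 vertices is trivially a valid decomposition of width 4. Conversely, {a, b, c, d, e} is a clique of size 5, and the vertices of any clique must share a bag in every tree decomposition; so some bag has ≥ 5 vertices and tw(G) ≥ 4. Combining the bounds, tw(G) = 4.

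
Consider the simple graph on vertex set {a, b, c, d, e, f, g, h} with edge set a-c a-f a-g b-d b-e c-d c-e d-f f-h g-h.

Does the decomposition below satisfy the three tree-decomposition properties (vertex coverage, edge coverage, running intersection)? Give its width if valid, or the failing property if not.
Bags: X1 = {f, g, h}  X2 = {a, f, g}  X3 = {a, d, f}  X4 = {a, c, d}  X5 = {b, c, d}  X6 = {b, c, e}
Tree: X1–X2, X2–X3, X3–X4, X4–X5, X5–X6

Vertex coverage: the bags together contain {a, b, c, d, e, f, g, h}, the full vertex set. Edge coverage: each edge of G has both endpoints in at least one bag. Running intersection: for every vertex, the bags containing it form a connected subtree. All three properties hold, so this is a valid tree decomposition of width max|bag| − 1 = 2, and hence tw(G) ≤ 2.

Yes; width 2.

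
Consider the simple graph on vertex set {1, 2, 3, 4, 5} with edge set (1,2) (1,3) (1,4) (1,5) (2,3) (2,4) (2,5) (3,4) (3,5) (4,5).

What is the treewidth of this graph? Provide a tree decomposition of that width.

With just one bag of size 5, the width is 5 − 1 = 4, so tw(G) ≤ 4. For the lower bound, the 5 vertices {1, 2, 3, 4, 5} are pairwise adjacent, and any tree decomposition puts a clique entirely inside one bag — forcing width ≥ 4. Therefore the treewidth is 4.

Treewidth 4.
One such decomposition:
Bags: B1 = {1, 2, 3, 4, 5}
Tree: (single bag)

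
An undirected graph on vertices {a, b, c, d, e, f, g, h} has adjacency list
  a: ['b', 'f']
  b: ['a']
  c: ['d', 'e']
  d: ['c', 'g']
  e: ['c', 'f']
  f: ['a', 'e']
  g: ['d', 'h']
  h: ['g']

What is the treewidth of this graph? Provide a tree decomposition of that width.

Treewidth 1.
One such decomposition:
Bags: B1 = {a, b}  B2 = {a, f}  B3 = {e, f}  B4 = {c, e}  B5 = {c, d}  B6 = {d, g}  B7 = {g, h}
Tree: B1–B2, B2–B3, B3–B4, B4–B5, B5–B6, B6–B7

The largest bag has 2 vertices, giving width 1; this decomposition certifies tw(G) ≤ 1. Since G has at least one edge (e.g. b–a), it is not an edgeless graph, so tw(G) ≥ 1. Therefore the treewidth is 1.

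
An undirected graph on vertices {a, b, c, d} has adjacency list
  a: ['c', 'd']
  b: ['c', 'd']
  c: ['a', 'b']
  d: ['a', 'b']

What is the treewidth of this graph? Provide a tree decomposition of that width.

Every bag has size at most 3, so the width is 3 − 1 = 2 and tw(G) ≤ 2. For the lower bound, G contains the cycle a–d–b–c–a, so G is not a forest; only forests have treewidth ≤ 1, hence tw(G) ≥ 2. Therefore the treewidth is 2.

Treewidth 2.
One optimal decomposition is:
Bags: B1 = {a, b, d}  B2 = {a, b, c}
Tree: B1–B2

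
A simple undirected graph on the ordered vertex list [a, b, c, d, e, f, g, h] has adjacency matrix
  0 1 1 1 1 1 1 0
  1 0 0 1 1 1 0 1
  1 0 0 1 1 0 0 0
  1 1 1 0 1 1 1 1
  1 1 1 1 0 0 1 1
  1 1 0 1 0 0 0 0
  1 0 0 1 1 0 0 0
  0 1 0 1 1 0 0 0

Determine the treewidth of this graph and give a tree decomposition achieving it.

The largest bag has 4 vertices, giving width 3; this decomposition certifies tw(G) ≤ 3. Conversely, {b, d, e, h} is a clique of size 4, and the vertices of any clique must share a bag in every tree decomposition; so some bag has ≥ 4 vertices and tw(G) ≥ 3. Combining the bounds, tw(G) = 3.

Treewidth 3.
Bags: B1 = {b, d, e, h}  B2 = {a, b, d, e}  B3 = {a, d, e, g}  B4 = {a, c, d, e}  B5 = {a, b, d, f}
Tree: B1–B2, B2–B3, B2–B4, B2–B5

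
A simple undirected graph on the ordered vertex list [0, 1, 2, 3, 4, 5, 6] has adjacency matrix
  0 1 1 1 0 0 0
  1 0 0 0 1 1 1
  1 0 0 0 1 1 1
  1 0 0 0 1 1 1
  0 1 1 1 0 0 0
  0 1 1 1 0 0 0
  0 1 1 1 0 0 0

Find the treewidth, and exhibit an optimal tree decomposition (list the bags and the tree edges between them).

Each bag holds 4 vertices, so the decomposition has width 3, which upper-bounds the treewidth. For the lower bound: the 4 vertex sets {0,1}, {3,5}, {2}, {6} are disjoint, each induces a connected subgraph, and every pair is joined by at least one edge of G. Contracting each set to a single vertex therefore yields K_{4} as a minor, and since treewidth is minor-monotone, tw(G) ≥ tw(K_{4}) = 3. Therefore the treewidth is 3.

Treewidth 3.
One optimal decomposition is:
Bags: B1 = {0, 1, 2, 3}  B2 = {1, 2, 3, 5}  B3 = {1, 2, 3, 6}  B4 = {1, 2, 3, 4}
Tree: B1–B2, B2–B3, B3–B4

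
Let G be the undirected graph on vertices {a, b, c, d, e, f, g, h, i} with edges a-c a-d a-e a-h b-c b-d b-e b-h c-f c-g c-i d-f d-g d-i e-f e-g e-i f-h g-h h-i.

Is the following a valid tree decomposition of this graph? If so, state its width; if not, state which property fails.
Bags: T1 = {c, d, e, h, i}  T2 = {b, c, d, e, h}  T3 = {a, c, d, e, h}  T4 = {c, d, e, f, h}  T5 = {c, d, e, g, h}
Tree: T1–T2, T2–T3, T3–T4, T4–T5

Checking the three conditions: (i) the bags cover all of {a, b, c, d, e, f, g, h, i}; (ii) for each edge, some bag contains both endpoints; (iii) the bags containing any fixed vertex form a subtree. All hold, so the decomposition is valid with width 5 − 1 = 4.

Yes; width 4.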